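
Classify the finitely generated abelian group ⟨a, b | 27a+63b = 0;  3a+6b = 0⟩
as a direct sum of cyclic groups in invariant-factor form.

Answer: M ≅ ℤ/3 ⊕ ℤ/9

Derivation:
rank_ℚ(R)=2; free=2−2=0
SNF(R) diag = [3, 9] → torsion [3, 9]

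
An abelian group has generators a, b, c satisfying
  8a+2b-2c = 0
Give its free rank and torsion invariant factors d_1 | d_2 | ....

Answer: M ≅ ℤ^2 ⊕ ℤ/2

Derivation:
rank_ℚ(R)=1; free=3−1=2
SNF(R) diag = [2] → torsion [2]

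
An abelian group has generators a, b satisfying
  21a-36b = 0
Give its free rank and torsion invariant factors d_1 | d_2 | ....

rank_ℚ(R)=1; free=2−1=1
SNF(R) diag = [3] → torsion [3]

Answer: M ≅ ℤ^1 ⊕ ℤ/3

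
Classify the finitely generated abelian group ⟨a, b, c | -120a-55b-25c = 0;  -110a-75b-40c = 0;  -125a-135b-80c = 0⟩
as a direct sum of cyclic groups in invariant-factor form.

Answer: M ≅ ℤ/5 ⊕ ℤ/5 ⊕ ℤ/5

Derivation:
rank_ℚ(R)=3; free=3−3=0
SNF(R) diag = [5, 5, 5] → torsion [5, 5, 5]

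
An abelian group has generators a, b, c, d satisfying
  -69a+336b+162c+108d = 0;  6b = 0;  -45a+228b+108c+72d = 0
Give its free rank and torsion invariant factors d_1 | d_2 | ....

rank_ℚ(R)=3; free=4−3=1
SNF(R) diag = [3, 6, 18] → torsion [3, 6, 18]

Answer: M ≅ ℤ^1 ⊕ ℤ/3 ⊕ ℤ/6 ⊕ ℤ/18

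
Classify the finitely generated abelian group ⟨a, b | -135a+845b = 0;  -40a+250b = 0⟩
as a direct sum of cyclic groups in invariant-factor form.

Answer: M ≅ ℤ/5 ⊕ ℤ/10

Derivation:
rank_ℚ(R)=2; free=2−2=0
SNF(R) diag = [5, 10] → torsion [5, 10]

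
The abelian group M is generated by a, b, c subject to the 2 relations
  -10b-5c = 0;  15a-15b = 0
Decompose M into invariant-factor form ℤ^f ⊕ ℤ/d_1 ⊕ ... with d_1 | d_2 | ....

rank_ℚ(R)=2; free=3−2=1
SNF(R) diag = [5, 15] → torsion [5, 15]

Answer: M ≅ ℤ^1 ⊕ ℤ/5 ⊕ ℤ/15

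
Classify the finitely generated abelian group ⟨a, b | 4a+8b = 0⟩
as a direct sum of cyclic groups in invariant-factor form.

Answer: M ≅ ℤ^1 ⊕ ℤ/4

Derivation:
rank_ℚ(R)=1; free=2−1=1
SNF(R) diag = [4] → torsion [4]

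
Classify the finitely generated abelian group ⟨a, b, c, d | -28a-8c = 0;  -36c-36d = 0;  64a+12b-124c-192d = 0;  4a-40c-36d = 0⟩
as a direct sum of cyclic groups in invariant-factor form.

rank_ℚ(R)=4; free=4−4=0
SNF(R) diag = [4, 12, 36, 36] → torsion [4, 12, 36, 36]

Answer: M ≅ ℤ/4 ⊕ ℤ/12 ⊕ ℤ/36 ⊕ ℤ/36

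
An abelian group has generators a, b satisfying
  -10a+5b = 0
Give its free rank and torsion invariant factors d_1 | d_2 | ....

Answer: M ≅ ℤ^1 ⊕ ℤ/5

Derivation:
rank_ℚ(R)=1; free=2−1=1
SNF(R) diag = [5] → torsion [5]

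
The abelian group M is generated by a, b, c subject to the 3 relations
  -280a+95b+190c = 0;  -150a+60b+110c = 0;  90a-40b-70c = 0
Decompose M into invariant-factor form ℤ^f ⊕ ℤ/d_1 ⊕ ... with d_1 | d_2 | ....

Answer: M ≅ ℤ/5 ⊕ ℤ/10 ⊕ ℤ/20

Derivation:
rank_ℚ(R)=3; free=3−3=0
SNF(R) diag = [5, 10, 20] → torsion [5, 10, 20]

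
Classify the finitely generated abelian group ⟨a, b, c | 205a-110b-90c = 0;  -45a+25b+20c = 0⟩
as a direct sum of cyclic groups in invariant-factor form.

Answer: M ≅ ℤ^1 ⊕ ℤ/5 ⊕ ℤ/5

Derivation:
rank_ℚ(R)=2; free=3−2=1
SNF(R) diag = [5, 5] → torsion [5, 5]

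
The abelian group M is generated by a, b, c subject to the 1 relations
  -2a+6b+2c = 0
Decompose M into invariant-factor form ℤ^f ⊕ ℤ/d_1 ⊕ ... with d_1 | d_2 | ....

Answer: M ≅ ℤ^2 ⊕ ℤ/2

Derivation:
rank_ℚ(R)=1; free=3−1=2
SNF(R) diag = [2] → torsion [2]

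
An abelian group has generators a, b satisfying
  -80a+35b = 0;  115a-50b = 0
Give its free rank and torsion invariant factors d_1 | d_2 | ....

rank_ℚ(R)=2; free=2−2=0
SNF(R) diag = [5, 5] → torsion [5, 5]

Answer: M ≅ ℤ/5 ⊕ ℤ/5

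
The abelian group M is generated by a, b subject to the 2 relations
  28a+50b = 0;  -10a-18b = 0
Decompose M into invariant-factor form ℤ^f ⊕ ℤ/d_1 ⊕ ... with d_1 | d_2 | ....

rank_ℚ(R)=2; free=2−2=0
SNF(R) diag = [2, 2] → torsion [2, 2]

Answer: M ≅ ℤ/2 ⊕ ℤ/2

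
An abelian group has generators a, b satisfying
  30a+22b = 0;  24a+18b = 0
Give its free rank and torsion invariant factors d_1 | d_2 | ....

rank_ℚ(R)=2; free=2−2=0
SNF(R) diag = [2, 6] → torsion [2, 6]

Answer: M ≅ ℤ/2 ⊕ ℤ/6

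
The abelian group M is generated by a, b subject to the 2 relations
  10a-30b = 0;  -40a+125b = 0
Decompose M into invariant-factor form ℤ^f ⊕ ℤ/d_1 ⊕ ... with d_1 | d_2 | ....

rank_ℚ(R)=2; free=2−2=0
SNF(R) diag = [5, 10] → torsion [5, 10]

Answer: M ≅ ℤ/5 ⊕ ℤ/10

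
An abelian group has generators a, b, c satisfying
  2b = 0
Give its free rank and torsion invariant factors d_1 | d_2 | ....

rank_ℚ(R)=1; free=3−1=2
SNF(R) diag = [2] → torsion [2]

Answer: M ≅ ℤ^2 ⊕ ℤ/2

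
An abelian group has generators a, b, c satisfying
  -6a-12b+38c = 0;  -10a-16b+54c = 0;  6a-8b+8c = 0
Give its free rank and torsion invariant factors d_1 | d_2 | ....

rank_ℚ(R)=3; free=3−3=0
SNF(R) diag = [2, 2, 4] → torsion [2, 2, 4]

Answer: M ≅ ℤ/2 ⊕ ℤ/2 ⊕ ℤ/4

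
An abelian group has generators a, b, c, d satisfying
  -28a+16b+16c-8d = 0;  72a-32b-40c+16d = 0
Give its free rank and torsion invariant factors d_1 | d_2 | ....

rank_ℚ(R)=2; free=4−2=2
SNF(R) diag = [4, 8] → torsion [4, 8]

Answer: M ≅ ℤ^2 ⊕ ℤ/4 ⊕ ℤ/8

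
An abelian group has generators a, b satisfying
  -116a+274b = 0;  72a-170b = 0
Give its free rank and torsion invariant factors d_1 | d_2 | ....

rank_ℚ(R)=2; free=2−2=0
SNF(R) diag = [2, 4] → torsion [2, 4]

Answer: M ≅ ℤ/2 ⊕ ℤ/4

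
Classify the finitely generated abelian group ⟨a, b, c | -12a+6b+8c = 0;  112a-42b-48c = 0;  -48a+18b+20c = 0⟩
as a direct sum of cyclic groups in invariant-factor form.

Answer: M ≅ ℤ/2 ⊕ ℤ/4 ⊕ ℤ/12

Derivation:
rank_ℚ(R)=3; free=3−3=0
SNF(R) diag = [2, 4, 12] → torsion [2, 4, 12]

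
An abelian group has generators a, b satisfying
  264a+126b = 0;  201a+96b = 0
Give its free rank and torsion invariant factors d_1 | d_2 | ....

Answer: M ≅ ℤ/3 ⊕ ℤ/6

Derivation:
rank_ℚ(R)=2; free=2−2=0
SNF(R) diag = [3, 6] → torsion [3, 6]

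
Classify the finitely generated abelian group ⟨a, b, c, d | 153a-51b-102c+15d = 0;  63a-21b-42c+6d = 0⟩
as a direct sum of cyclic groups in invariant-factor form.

Answer: M ≅ ℤ^2 ⊕ ℤ/3 ⊕ ℤ/3

Derivation:
rank_ℚ(R)=2; free=4−2=2
SNF(R) diag = [3, 3] → torsion [3, 3]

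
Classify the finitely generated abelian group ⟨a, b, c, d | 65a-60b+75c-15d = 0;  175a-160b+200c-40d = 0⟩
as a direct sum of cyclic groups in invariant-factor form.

Answer: M ≅ ℤ^2 ⊕ ℤ/5 ⊕ ℤ/5

Derivation:
rank_ℚ(R)=2; free=4−2=2
SNF(R) diag = [5, 5] → torsion [5, 5]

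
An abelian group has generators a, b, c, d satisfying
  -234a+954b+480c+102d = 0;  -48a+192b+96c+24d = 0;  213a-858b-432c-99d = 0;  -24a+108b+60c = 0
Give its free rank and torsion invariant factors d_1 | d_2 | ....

rank_ℚ(R)=4; free=4−4=0
SNF(R) diag = [3, 6, 12, 24] → torsion [3, 6, 12, 24]

Answer: M ≅ ℤ/3 ⊕ ℤ/6 ⊕ ℤ/12 ⊕ ℤ/24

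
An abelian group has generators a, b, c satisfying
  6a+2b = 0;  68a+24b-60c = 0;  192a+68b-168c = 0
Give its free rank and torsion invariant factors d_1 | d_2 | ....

Answer: M ≅ ℤ/2 ⊕ ℤ/4 ⊕ ℤ/12

Derivation:
rank_ℚ(R)=3; free=3−3=0
SNF(R) diag = [2, 4, 12] → torsion [2, 4, 12]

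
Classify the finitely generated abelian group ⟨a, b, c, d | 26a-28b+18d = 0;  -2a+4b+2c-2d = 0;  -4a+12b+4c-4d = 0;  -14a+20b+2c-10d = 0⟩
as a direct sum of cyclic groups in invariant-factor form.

rank_ℚ(R)=4; free=4−4=0
SNF(R) diag = [2, 2, 4, 4] → torsion [2, 2, 4, 4]

Answer: M ≅ ℤ/2 ⊕ ℤ/2 ⊕ ℤ/4 ⊕ ℤ/4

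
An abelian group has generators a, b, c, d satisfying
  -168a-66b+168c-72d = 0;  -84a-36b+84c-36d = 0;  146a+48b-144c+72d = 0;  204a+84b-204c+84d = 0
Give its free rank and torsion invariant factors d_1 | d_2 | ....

rank_ℚ(R)=4; free=4−4=0
SNF(R) diag = [2, 6, 12, 24] → torsion [2, 6, 12, 24]

Answer: M ≅ ℤ/2 ⊕ ℤ/6 ⊕ ℤ/12 ⊕ ℤ/24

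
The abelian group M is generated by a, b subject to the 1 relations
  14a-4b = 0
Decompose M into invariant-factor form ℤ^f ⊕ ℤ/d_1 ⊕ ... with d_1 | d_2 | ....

Answer: M ≅ ℤ^1 ⊕ ℤ/2

Derivation:
rank_ℚ(R)=1; free=2−1=1
SNF(R) diag = [2] → torsion [2]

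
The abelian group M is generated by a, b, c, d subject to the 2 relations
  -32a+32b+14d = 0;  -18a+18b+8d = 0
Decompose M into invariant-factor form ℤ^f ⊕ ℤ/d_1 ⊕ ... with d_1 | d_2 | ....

rank_ℚ(R)=2; free=4−2=2
SNF(R) diag = [2, 2] → torsion [2, 2]

Answer: M ≅ ℤ^2 ⊕ ℤ/2 ⊕ ℤ/2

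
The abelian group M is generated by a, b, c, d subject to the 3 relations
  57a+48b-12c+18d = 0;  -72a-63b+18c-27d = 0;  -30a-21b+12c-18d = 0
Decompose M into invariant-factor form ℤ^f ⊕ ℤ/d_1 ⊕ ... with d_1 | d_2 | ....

Answer: M ≅ ℤ^1 ⊕ ℤ/3 ⊕ ℤ/9 ⊕ ℤ/27

Derivation:
rank_ℚ(R)=3; free=4−3=1
SNF(R) diag = [3, 9, 27] → torsion [3, 9, 27]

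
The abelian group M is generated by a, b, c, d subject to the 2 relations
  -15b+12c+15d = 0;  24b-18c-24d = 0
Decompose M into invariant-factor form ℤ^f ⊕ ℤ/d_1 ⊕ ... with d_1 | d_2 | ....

rank_ℚ(R)=2; free=4−2=2
SNF(R) diag = [3, 6] → torsion [3, 6]

Answer: M ≅ ℤ^2 ⊕ ℤ/3 ⊕ ℤ/6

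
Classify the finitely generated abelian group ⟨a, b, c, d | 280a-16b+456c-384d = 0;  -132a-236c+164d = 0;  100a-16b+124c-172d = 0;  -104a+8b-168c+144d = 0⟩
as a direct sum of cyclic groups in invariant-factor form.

rank_ℚ(R)=4; free=4−4=0
SNF(R) diag = [4, 8, 24, 48] → torsion [4, 8, 24, 48]

Answer: M ≅ ℤ/4 ⊕ ℤ/8 ⊕ ℤ/24 ⊕ ℤ/48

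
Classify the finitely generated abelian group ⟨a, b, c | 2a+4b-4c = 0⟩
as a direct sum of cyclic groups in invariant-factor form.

Answer: M ≅ ℤ^2 ⊕ ℤ/2

Derivation:
rank_ℚ(R)=1; free=3−1=2
SNF(R) diag = [2] → torsion [2]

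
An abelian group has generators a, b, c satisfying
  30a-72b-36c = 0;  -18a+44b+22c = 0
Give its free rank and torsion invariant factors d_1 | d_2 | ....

rank_ℚ(R)=2; free=3−2=1
SNF(R) diag = [2, 6] → torsion [2, 6]

Answer: M ≅ ℤ^1 ⊕ ℤ/2 ⊕ ℤ/6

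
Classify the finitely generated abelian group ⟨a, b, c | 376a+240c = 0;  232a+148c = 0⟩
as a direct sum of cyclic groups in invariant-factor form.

Answer: M ≅ ℤ^1 ⊕ ℤ/4 ⊕ ℤ/8

Derivation:
rank_ℚ(R)=2; free=3−2=1
SNF(R) diag = [4, 8] → torsion [4, 8]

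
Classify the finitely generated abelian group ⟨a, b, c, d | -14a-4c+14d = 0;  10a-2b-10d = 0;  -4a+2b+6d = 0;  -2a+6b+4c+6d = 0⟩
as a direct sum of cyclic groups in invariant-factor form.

rank_ℚ(R)=4; free=4−4=0
SNF(R) diag = [2, 2, 2, 4] → torsion [2, 2, 2, 4]

Answer: M ≅ ℤ/2 ⊕ ℤ/2 ⊕ ℤ/2 ⊕ ℤ/4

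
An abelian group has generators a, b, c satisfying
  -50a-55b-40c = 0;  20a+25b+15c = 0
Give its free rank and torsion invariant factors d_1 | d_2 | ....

rank_ℚ(R)=2; free=3−2=1
SNF(R) diag = [5, 5] → torsion [5, 5]

Answer: M ≅ ℤ^1 ⊕ ℤ/5 ⊕ ℤ/5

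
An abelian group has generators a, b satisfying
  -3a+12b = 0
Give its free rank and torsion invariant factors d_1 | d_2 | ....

rank_ℚ(R)=1; free=2−1=1
SNF(R) diag = [3] → torsion [3]

Answer: M ≅ ℤ^1 ⊕ ℤ/3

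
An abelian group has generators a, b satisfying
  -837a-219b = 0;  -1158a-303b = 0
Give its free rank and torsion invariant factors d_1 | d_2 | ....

Answer: M ≅ ℤ/3 ⊕ ℤ/3

Derivation:
rank_ℚ(R)=2; free=2−2=0
SNF(R) diag = [3, 3] → torsion [3, 3]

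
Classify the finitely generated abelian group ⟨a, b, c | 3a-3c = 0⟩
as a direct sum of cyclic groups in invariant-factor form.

Answer: M ≅ ℤ^2 ⊕ ℤ/3

Derivation:
rank_ℚ(R)=1; free=3−1=2
SNF(R) diag = [3] → torsion [3]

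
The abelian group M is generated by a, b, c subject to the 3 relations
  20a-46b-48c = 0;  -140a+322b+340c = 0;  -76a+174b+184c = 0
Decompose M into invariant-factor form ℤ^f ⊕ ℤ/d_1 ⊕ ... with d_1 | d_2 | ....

Answer: M ≅ ℤ/2 ⊕ ℤ/4 ⊕ ℤ/8

Derivation:
rank_ℚ(R)=3; free=3−3=0
SNF(R) diag = [2, 4, 8] → torsion [2, 4, 8]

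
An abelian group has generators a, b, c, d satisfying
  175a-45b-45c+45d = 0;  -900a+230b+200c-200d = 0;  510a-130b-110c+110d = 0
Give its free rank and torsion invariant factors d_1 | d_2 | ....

rank_ℚ(R)=3; free=4−3=1
SNF(R) diag = [5, 10, 20] → torsion [5, 10, 20]

Answer: M ≅ ℤ^1 ⊕ ℤ/5 ⊕ ℤ/10 ⊕ ℤ/20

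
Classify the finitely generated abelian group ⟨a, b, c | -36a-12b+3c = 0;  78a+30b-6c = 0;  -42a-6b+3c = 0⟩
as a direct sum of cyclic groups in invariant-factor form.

rank_ℚ(R)=3; free=3−3=0
SNF(R) diag = [3, 6, 12] → torsion [3, 6, 12]

Answer: M ≅ ℤ/3 ⊕ ℤ/6 ⊕ ℤ/12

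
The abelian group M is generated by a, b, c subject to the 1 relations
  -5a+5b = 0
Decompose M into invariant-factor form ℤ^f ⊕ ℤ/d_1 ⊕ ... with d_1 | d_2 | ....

rank_ℚ(R)=1; free=3−1=2
SNF(R) diag = [5] → torsion [5]

Answer: M ≅ ℤ^2 ⊕ ℤ/5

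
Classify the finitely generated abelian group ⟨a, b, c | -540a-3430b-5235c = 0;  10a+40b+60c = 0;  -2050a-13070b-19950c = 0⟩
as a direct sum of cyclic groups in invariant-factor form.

rank_ℚ(R)=3; free=3−3=0
SNF(R) diag = [5, 10, 30] → torsion [5, 10, 30]

Answer: M ≅ ℤ/5 ⊕ ℤ/10 ⊕ ℤ/30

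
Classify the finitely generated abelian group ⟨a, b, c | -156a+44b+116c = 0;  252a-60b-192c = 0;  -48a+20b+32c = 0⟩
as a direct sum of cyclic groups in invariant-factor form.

Answer: M ≅ ℤ/4 ⊕ ℤ/12 ⊕ ℤ/36

Derivation:
rank_ℚ(R)=3; free=3−3=0
SNF(R) diag = [4, 12, 36] → torsion [4, 12, 36]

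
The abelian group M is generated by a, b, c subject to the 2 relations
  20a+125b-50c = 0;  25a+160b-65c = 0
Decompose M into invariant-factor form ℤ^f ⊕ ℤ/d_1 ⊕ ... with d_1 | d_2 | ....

Answer: M ≅ ℤ^1 ⊕ ℤ/5 ⊕ ℤ/5

Derivation:
rank_ℚ(R)=2; free=3−2=1
SNF(R) diag = [5, 5] → torsion [5, 5]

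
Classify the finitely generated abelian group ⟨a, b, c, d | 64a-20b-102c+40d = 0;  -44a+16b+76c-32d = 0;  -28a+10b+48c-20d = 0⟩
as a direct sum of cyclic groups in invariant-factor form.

Answer: M ≅ ℤ^1 ⊕ ℤ/2 ⊕ ℤ/2 ⊕ ℤ/4

Derivation:
rank_ℚ(R)=3; free=4−3=1
SNF(R) diag = [2, 2, 4] → torsion [2, 2, 4]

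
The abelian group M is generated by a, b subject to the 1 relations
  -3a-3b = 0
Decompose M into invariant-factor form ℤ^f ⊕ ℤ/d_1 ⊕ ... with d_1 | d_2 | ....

Answer: M ≅ ℤ^1 ⊕ ℤ/3

Derivation:
rank_ℚ(R)=1; free=2−1=1
SNF(R) diag = [3] → torsion [3]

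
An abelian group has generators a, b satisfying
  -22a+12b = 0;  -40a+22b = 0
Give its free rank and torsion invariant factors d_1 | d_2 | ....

Answer: M ≅ ℤ/2 ⊕ ℤ/2

Derivation:
rank_ℚ(R)=2; free=2−2=0
SNF(R) diag = [2, 2] → torsion [2, 2]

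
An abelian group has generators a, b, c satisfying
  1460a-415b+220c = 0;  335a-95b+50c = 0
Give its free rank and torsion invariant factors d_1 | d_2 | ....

rank_ℚ(R)=2; free=3−2=1
SNF(R) diag = [5, 5] → torsion [5, 5]

Answer: M ≅ ℤ^1 ⊕ ℤ/5 ⊕ ℤ/5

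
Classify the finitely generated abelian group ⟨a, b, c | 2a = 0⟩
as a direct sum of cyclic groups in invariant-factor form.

rank_ℚ(R)=1; free=3−1=2
SNF(R) diag = [2] → torsion [2]

Answer: M ≅ ℤ^2 ⊕ ℤ/2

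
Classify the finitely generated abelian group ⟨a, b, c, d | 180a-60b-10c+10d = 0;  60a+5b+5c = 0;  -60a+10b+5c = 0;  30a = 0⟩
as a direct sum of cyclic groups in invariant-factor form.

Answer: M ≅ ℤ/5 ⊕ ℤ/5 ⊕ ℤ/10 ⊕ ℤ/30

Derivation:
rank_ℚ(R)=4; free=4−4=0
SNF(R) diag = [5, 5, 10, 30] → torsion [5, 5, 10, 30]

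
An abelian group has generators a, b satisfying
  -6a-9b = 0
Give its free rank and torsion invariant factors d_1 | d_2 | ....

rank_ℚ(R)=1; free=2−1=1
SNF(R) diag = [3] → torsion [3]

Answer: M ≅ ℤ^1 ⊕ ℤ/3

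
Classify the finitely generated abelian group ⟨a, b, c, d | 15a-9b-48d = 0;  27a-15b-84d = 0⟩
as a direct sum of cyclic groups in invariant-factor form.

rank_ℚ(R)=2; free=4−2=2
SNF(R) diag = [3, 6] → torsion [3, 6]

Answer: M ≅ ℤ^2 ⊕ ℤ/3 ⊕ ℤ/6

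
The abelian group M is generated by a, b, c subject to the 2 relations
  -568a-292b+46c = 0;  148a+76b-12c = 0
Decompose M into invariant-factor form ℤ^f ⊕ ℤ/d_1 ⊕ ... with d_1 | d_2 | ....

Answer: M ≅ ℤ^1 ⊕ ℤ/2 ⊕ ℤ/4

Derivation:
rank_ℚ(R)=2; free=3−2=1
SNF(R) diag = [2, 4] → torsion [2, 4]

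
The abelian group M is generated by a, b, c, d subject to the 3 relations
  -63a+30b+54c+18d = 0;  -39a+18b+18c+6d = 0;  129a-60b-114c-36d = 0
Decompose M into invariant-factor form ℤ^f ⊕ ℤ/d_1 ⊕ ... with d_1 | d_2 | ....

rank_ℚ(R)=3; free=4−3=1
SNF(R) diag = [3, 6, 12] → torsion [3, 6, 12]

Answer: M ≅ ℤ^1 ⊕ ℤ/3 ⊕ ℤ/6 ⊕ ℤ/12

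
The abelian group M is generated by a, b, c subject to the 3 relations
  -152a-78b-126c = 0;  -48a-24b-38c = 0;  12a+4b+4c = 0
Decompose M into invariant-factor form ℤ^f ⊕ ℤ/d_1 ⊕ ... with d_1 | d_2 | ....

Answer: M ≅ ℤ/2 ⊕ ℤ/2 ⊕ ℤ/4

Derivation:
rank_ℚ(R)=3; free=3−3=0
SNF(R) diag = [2, 2, 4] → torsion [2, 2, 4]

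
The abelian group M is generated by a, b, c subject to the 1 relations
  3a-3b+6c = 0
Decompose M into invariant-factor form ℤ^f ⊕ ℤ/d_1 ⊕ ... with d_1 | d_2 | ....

rank_ℚ(R)=1; free=3−1=2
SNF(R) diag = [3] → torsion [3]

Answer: M ≅ ℤ^2 ⊕ ℤ/3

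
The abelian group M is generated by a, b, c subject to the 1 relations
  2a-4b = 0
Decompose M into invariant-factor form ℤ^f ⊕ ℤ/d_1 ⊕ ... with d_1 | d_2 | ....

Answer: M ≅ ℤ^2 ⊕ ℤ/2

Derivation:
rank_ℚ(R)=1; free=3−1=2
SNF(R) diag = [2] → torsion [2]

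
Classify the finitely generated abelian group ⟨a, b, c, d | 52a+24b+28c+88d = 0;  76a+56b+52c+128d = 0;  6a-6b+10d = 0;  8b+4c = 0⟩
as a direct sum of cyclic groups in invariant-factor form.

rank_ℚ(R)=4; free=4−4=0
SNF(R) diag = [2, 4, 4, 8] → torsion [2, 4, 4, 8]

Answer: M ≅ ℤ/2 ⊕ ℤ/4 ⊕ ℤ/4 ⊕ ℤ/8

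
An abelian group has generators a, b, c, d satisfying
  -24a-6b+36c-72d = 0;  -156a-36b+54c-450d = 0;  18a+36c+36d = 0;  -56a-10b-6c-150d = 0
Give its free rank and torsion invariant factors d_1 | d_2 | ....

Answer: M ≅ ℤ/2 ⊕ ℤ/6 ⊕ ℤ/18 ⊕ ℤ/36

Derivation:
rank_ℚ(R)=4; free=4−4=0
SNF(R) diag = [2, 6, 18, 36] → torsion [2, 6, 18, 36]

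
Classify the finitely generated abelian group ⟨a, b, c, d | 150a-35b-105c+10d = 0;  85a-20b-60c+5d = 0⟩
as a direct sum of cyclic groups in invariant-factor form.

Answer: M ≅ ℤ^2 ⊕ ℤ/5 ⊕ ℤ/5

Derivation:
rank_ℚ(R)=2; free=4−2=2
SNF(R) diag = [5, 5] → torsion [5, 5]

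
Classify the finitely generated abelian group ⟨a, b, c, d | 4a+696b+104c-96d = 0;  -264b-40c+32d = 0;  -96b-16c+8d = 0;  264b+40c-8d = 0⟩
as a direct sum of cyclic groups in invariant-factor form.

rank_ℚ(R)=4; free=4−4=0
SNF(R) diag = [4, 8, 24, 48] → torsion [4, 8, 24, 48]

Answer: M ≅ ℤ/4 ⊕ ℤ/8 ⊕ ℤ/24 ⊕ ℤ/48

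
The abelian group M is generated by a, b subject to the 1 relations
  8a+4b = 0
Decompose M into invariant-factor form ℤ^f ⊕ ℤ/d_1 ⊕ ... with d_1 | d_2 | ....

Answer: M ≅ ℤ^1 ⊕ ℤ/4

Derivation:
rank_ℚ(R)=1; free=2−1=1
SNF(R) diag = [4] → torsion [4]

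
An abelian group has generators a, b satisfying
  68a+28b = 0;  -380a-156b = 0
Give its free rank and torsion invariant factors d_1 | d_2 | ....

rank_ℚ(R)=2; free=2−2=0
SNF(R) diag = [4, 8] → torsion [4, 8]

Answer: M ≅ ℤ/4 ⊕ ℤ/8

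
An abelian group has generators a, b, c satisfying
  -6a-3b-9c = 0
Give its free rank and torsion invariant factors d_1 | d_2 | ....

Answer: M ≅ ℤ^2 ⊕ ℤ/3

Derivation:
rank_ℚ(R)=1; free=3−1=2
SNF(R) diag = [3] → torsion [3]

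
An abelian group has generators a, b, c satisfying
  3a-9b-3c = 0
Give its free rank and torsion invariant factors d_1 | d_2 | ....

rank_ℚ(R)=1; free=3−1=2
SNF(R) diag = [3] → torsion [3]

Answer: M ≅ ℤ^2 ⊕ ℤ/3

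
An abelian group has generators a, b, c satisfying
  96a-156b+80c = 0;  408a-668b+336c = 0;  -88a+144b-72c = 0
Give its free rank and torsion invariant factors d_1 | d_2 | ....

rank_ℚ(R)=3; free=3−3=0
SNF(R) diag = [4, 8, 8] → torsion [4, 8, 8]

Answer: M ≅ ℤ/4 ⊕ ℤ/8 ⊕ ℤ/8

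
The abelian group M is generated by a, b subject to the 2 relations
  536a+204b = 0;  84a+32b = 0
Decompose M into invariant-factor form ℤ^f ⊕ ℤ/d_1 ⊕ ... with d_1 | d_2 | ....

rank_ℚ(R)=2; free=2−2=0
SNF(R) diag = [4, 4] → torsion [4, 4]

Answer: M ≅ ℤ/4 ⊕ ℤ/4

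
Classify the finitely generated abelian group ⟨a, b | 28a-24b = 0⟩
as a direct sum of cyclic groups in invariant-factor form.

rank_ℚ(R)=1; free=2−1=1
SNF(R) diag = [4] → torsion [4]

Answer: M ≅ ℤ^1 ⊕ ℤ/4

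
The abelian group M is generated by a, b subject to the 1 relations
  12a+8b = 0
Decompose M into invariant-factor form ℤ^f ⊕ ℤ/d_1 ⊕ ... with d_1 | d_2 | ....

rank_ℚ(R)=1; free=2−1=1
SNF(R) diag = [4] → torsion [4]

Answer: M ≅ ℤ^1 ⊕ ℤ/4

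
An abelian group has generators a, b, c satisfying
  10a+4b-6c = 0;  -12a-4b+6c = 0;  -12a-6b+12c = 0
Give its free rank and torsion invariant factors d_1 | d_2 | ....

rank_ℚ(R)=3; free=3−3=0
SNF(R) diag = [2, 2, 6] → torsion [2, 2, 6]

Answer: M ≅ ℤ/2 ⊕ ℤ/2 ⊕ ℤ/6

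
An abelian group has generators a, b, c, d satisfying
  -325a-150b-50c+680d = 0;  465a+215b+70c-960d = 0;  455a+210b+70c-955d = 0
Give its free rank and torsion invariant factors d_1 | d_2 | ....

Answer: M ≅ ℤ^1 ⊕ ℤ/5 ⊕ ℤ/5 ⊕ ℤ/15

Derivation:
rank_ℚ(R)=3; free=4−3=1
SNF(R) diag = [5, 5, 15] → torsion [5, 5, 15]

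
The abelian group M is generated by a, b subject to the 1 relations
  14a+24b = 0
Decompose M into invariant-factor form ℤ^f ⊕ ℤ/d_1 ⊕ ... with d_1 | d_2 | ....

rank_ℚ(R)=1; free=2−1=1
SNF(R) diag = [2] → torsion [2]

Answer: M ≅ ℤ^1 ⊕ ℤ/2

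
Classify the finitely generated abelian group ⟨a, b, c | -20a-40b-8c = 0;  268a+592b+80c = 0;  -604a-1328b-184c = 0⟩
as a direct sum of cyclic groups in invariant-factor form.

rank_ℚ(R)=3; free=3−3=0
SNF(R) diag = [4, 8, 24] → torsion [4, 8, 24]

Answer: M ≅ ℤ/4 ⊕ ℤ/8 ⊕ ℤ/24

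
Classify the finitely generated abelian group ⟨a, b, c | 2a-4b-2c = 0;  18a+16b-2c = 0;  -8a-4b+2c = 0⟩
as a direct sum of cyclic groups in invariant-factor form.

rank_ℚ(R)=3; free=3−3=0
SNF(R) diag = [2, 2, 4] → torsion [2, 2, 4]

Answer: M ≅ ℤ/2 ⊕ ℤ/2 ⊕ ℤ/4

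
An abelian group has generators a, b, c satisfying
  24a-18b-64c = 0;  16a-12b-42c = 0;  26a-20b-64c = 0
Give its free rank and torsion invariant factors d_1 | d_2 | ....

Answer: M ≅ ℤ/2 ⊕ ℤ/2 ⊕ ℤ/2

Derivation:
rank_ℚ(R)=3; free=3−3=0
SNF(R) diag = [2, 2, 2] → torsion [2, 2, 2]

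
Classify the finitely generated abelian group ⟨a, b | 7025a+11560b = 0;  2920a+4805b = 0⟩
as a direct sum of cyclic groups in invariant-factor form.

Answer: M ≅ ℤ/5 ⊕ ℤ/15

Derivation:
rank_ℚ(R)=2; free=2−2=0
SNF(R) diag = [5, 15] → torsion [5, 15]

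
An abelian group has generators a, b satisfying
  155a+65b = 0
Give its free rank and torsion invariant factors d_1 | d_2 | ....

rank_ℚ(R)=1; free=2−1=1
SNF(R) diag = [5] → torsion [5]

Answer: M ≅ ℤ^1 ⊕ ℤ/5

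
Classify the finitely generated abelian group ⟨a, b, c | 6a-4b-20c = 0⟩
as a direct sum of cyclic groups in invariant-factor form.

rank_ℚ(R)=1; free=3−1=2
SNF(R) diag = [2] → torsion [2]

Answer: M ≅ ℤ^2 ⊕ ℤ/2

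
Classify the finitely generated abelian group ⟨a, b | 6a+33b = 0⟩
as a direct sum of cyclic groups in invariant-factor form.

Answer: M ≅ ℤ^1 ⊕ ℤ/3

Derivation:
rank_ℚ(R)=1; free=2−1=1
SNF(R) diag = [3] → torsion [3]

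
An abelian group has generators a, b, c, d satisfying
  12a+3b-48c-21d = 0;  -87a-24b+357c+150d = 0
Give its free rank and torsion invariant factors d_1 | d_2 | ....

Answer: M ≅ ℤ^2 ⊕ ℤ/3 ⊕ ℤ/9

Derivation:
rank_ℚ(R)=2; free=4−2=2
SNF(R) diag = [3, 9] → torsion [3, 9]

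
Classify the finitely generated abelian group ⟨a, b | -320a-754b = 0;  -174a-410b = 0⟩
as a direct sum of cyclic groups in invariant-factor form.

Answer: M ≅ ℤ/2 ⊕ ℤ/2

Derivation:
rank_ℚ(R)=2; free=2−2=0
SNF(R) diag = [2, 2] → torsion [2, 2]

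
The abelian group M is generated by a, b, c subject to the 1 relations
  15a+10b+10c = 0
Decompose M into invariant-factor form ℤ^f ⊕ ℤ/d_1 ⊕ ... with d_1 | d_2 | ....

rank_ℚ(R)=1; free=3−1=2
SNF(R) diag = [5] → torsion [5]

Answer: M ≅ ℤ^2 ⊕ ℤ/5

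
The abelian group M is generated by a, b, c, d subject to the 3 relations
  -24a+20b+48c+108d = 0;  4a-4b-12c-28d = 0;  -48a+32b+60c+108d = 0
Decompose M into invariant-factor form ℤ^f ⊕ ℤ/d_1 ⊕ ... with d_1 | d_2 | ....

Answer: M ≅ ℤ^1 ⊕ ℤ/4 ⊕ ℤ/4 ⊕ ℤ/12

Derivation:
rank_ℚ(R)=3; free=4−3=1
SNF(R) diag = [4, 4, 12] → torsion [4, 4, 12]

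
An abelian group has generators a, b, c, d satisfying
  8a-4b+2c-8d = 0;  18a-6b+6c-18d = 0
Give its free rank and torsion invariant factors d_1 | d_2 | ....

Answer: M ≅ ℤ^2 ⊕ ℤ/2 ⊕ ℤ/6

Derivation:
rank_ℚ(R)=2; free=4−2=2
SNF(R) diag = [2, 6] → torsion [2, 6]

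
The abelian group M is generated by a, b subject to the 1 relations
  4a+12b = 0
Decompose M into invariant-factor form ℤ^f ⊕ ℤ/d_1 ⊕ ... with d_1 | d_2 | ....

rank_ℚ(R)=1; free=2−1=1
SNF(R) diag = [4] → torsion [4]

Answer: M ≅ ℤ^1 ⊕ ℤ/4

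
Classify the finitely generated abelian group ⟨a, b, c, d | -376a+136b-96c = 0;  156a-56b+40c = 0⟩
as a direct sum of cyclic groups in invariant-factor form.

rank_ℚ(R)=2; free=4−2=2
SNF(R) diag = [4, 8] → torsion [4, 8]

Answer: M ≅ ℤ^2 ⊕ ℤ/4 ⊕ ℤ/8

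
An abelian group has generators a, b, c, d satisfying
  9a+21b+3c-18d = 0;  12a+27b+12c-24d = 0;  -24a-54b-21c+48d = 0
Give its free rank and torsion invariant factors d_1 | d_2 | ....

Answer: M ≅ ℤ^1 ⊕ ℤ/3 ⊕ ℤ/3 ⊕ ℤ/3

Derivation:
rank_ℚ(R)=3; free=4−3=1
SNF(R) diag = [3, 3, 3] → torsion [3, 3, 3]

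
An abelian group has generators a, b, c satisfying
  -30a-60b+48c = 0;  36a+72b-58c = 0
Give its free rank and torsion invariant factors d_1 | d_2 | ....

Answer: M ≅ ℤ^1 ⊕ ℤ/2 ⊕ ℤ/6

Derivation:
rank_ℚ(R)=2; free=3−2=1
SNF(R) diag = [2, 6] → torsion [2, 6]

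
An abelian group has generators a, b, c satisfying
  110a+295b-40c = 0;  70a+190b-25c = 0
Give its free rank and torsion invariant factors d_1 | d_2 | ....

rank_ℚ(R)=2; free=3−2=1
SNF(R) diag = [5, 5] → torsion [5, 5]

Answer: M ≅ ℤ^1 ⊕ ℤ/5 ⊕ ℤ/5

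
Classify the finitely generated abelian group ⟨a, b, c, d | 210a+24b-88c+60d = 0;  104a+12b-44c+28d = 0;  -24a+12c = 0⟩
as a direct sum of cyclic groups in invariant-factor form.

Answer: M ≅ ℤ^1 ⊕ ℤ/2 ⊕ ℤ/4 ⊕ ℤ/12

Derivation:
rank_ℚ(R)=3; free=4−3=1
SNF(R) diag = [2, 4, 12] → torsion [2, 4, 12]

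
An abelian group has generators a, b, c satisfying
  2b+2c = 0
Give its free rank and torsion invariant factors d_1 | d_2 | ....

Answer: M ≅ ℤ^2 ⊕ ℤ/2

Derivation:
rank_ℚ(R)=1; free=3−1=2
SNF(R) diag = [2] → torsion [2]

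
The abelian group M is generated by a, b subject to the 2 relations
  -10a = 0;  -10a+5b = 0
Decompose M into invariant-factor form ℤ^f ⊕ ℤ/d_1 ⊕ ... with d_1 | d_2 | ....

Answer: M ≅ ℤ/5 ⊕ ℤ/10

Derivation:
rank_ℚ(R)=2; free=2−2=0
SNF(R) diag = [5, 10] → torsion [5, 10]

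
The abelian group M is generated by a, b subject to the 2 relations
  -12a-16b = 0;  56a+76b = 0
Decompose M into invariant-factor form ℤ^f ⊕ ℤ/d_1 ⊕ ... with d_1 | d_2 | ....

rank_ℚ(R)=2; free=2−2=0
SNF(R) diag = [4, 4] → torsion [4, 4]

Answer: M ≅ ℤ/4 ⊕ ℤ/4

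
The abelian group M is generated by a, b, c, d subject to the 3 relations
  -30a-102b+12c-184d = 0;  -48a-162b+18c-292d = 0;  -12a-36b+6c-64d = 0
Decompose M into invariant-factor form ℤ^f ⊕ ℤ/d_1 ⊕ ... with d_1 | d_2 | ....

Answer: M ≅ ℤ^1 ⊕ ℤ/2 ⊕ ℤ/6 ⊕ ℤ/6

Derivation:
rank_ℚ(R)=3; free=4−3=1
SNF(R) diag = [2, 6, 6] → torsion [2, 6, 6]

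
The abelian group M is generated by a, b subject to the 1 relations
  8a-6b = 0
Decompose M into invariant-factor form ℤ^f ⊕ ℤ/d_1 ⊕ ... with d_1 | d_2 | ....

rank_ℚ(R)=1; free=2−1=1
SNF(R) diag = [2] → torsion [2]

Answer: M ≅ ℤ^1 ⊕ ℤ/2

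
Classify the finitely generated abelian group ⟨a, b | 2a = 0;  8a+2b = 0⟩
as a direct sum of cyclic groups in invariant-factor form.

Answer: M ≅ ℤ/2 ⊕ ℤ/2

Derivation:
rank_ℚ(R)=2; free=2−2=0
SNF(R) diag = [2, 2] → torsion [2, 2]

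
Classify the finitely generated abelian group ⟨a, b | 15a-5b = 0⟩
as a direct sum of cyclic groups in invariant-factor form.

Answer: M ≅ ℤ^1 ⊕ ℤ/5

Derivation:
rank_ℚ(R)=1; free=2−1=1
SNF(R) diag = [5] → torsion [5]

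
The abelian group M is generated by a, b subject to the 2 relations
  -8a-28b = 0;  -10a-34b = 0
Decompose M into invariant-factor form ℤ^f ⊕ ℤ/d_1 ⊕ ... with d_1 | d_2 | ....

rank_ℚ(R)=2; free=2−2=0
SNF(R) diag = [2, 4] → torsion [2, 4]

Answer: M ≅ ℤ/2 ⊕ ℤ/4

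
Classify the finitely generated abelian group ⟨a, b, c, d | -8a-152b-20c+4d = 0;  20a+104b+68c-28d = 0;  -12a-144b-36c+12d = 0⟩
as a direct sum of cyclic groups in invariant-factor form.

Answer: M ≅ ℤ^1 ⊕ ℤ/4 ⊕ ℤ/12 ⊕ ℤ/24

Derivation:
rank_ℚ(R)=3; free=4−3=1
SNF(R) diag = [4, 12, 24] → torsion [4, 12, 24]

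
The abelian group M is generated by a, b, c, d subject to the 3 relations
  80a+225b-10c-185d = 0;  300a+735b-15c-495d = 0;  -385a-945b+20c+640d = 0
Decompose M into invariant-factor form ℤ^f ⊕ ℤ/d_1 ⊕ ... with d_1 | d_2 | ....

Answer: M ≅ ℤ^1 ⊕ ℤ/5 ⊕ ℤ/15 ⊕ ℤ/45

Derivation:
rank_ℚ(R)=3; free=4−3=1
SNF(R) diag = [5, 15, 45] → torsion [5, 15, 45]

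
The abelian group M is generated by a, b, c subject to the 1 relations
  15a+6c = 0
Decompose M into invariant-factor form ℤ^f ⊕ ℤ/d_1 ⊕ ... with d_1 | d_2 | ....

rank_ℚ(R)=1; free=3−1=2
SNF(R) diag = [3] → torsion [3]

Answer: M ≅ ℤ^2 ⊕ ℤ/3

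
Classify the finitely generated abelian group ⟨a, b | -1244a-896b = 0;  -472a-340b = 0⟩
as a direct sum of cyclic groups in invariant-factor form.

Answer: M ≅ ℤ/4 ⊕ ℤ/12

Derivation:
rank_ℚ(R)=2; free=2−2=0
SNF(R) diag = [4, 12] → torsion [4, 12]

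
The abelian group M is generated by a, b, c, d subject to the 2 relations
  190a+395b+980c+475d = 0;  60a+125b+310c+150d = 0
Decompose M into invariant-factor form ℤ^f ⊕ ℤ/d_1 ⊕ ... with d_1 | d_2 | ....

rank_ℚ(R)=2; free=4−2=2
SNF(R) diag = [5, 5] → torsion [5, 5]

Answer: M ≅ ℤ^2 ⊕ ℤ/5 ⊕ ℤ/5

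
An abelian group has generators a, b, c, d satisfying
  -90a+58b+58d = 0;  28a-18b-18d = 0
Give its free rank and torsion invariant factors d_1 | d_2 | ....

rank_ℚ(R)=2; free=4−2=2
SNF(R) diag = [2, 2] → torsion [2, 2]

Answer: M ≅ ℤ^2 ⊕ ℤ/2 ⊕ ℤ/2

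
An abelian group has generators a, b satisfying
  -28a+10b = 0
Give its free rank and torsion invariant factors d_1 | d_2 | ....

rank_ℚ(R)=1; free=2−1=1
SNF(R) diag = [2] → torsion [2]

Answer: M ≅ ℤ^1 ⊕ ℤ/2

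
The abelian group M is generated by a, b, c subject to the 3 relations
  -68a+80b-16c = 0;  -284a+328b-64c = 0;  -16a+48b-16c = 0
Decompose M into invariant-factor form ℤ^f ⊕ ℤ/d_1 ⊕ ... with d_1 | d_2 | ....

rank_ℚ(R)=3; free=3−3=0
SNF(R) diag = [4, 8, 16] → torsion [4, 8, 16]

Answer: M ≅ ℤ/4 ⊕ ℤ/8 ⊕ ℤ/16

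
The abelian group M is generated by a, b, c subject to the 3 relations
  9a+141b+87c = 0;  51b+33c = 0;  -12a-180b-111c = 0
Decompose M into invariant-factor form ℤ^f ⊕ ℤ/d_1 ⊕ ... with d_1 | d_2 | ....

Answer: M ≅ ℤ/3 ⊕ ℤ/3 ⊕ ℤ/9

Derivation:
rank_ℚ(R)=3; free=3−3=0
SNF(R) diag = [3, 3, 9] → torsion [3, 3, 9]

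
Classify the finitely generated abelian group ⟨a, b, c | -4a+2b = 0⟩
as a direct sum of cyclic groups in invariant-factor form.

Answer: M ≅ ℤ^2 ⊕ ℤ/2

Derivation:
rank_ℚ(R)=1; free=3−1=2
SNF(R) diag = [2] → torsion [2]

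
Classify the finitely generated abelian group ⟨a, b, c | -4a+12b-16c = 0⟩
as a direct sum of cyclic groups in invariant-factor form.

rank_ℚ(R)=1; free=3−1=2
SNF(R) diag = [4] → torsion [4]

Answer: M ≅ ℤ^2 ⊕ ℤ/4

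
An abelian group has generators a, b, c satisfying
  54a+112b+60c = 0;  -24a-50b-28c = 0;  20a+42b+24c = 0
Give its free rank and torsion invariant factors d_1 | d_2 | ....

rank_ℚ(R)=3; free=3−3=0
SNF(R) diag = [2, 2, 4] → torsion [2, 2, 4]

Answer: M ≅ ℤ/2 ⊕ ℤ/2 ⊕ ℤ/4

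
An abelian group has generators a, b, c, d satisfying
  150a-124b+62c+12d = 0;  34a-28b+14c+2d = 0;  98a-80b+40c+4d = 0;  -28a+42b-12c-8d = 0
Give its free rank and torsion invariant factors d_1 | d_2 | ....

rank_ℚ(R)=4; free=4−4=0
SNF(R) diag = [2, 2, 6, 18] → torsion [2, 2, 6, 18]

Answer: M ≅ ℤ/2 ⊕ ℤ/2 ⊕ ℤ/6 ⊕ ℤ/18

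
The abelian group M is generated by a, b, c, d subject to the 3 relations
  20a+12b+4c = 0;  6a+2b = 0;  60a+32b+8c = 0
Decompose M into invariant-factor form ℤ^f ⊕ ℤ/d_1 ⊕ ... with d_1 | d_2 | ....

rank_ℚ(R)=3; free=4−3=1
SNF(R) diag = [2, 4, 4] → torsion [2, 4, 4]

Answer: M ≅ ℤ^1 ⊕ ℤ/2 ⊕ ℤ/4 ⊕ ℤ/4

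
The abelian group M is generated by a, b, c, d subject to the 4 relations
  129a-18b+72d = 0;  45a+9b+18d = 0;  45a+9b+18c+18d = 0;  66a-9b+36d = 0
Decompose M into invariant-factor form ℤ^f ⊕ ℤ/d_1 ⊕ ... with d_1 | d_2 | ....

Answer: M ≅ ℤ/3 ⊕ ℤ/9 ⊕ ℤ/18 ⊕ ℤ/54

Derivation:
rank_ℚ(R)=4; free=4−4=0
SNF(R) diag = [3, 9, 18, 54] → torsion [3, 9, 18, 54]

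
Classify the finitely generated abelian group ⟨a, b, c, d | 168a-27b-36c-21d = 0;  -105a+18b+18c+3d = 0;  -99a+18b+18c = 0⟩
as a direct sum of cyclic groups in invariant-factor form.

rank_ℚ(R)=3; free=4−3=1
SNF(R) diag = [3, 9, 9] → torsion [3, 9, 9]

Answer: M ≅ ℤ^1 ⊕ ℤ/3 ⊕ ℤ/9 ⊕ ℤ/9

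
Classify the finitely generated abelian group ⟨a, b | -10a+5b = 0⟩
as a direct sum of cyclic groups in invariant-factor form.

rank_ℚ(R)=1; free=2−1=1
SNF(R) diag = [5] → torsion [5]

Answer: M ≅ ℤ^1 ⊕ ℤ/5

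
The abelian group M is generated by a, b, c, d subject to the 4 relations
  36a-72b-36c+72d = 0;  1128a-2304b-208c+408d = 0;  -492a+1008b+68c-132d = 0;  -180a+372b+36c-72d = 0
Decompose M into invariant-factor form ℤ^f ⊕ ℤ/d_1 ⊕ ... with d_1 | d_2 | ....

Answer: M ≅ ℤ/4 ⊕ ℤ/12 ⊕ ℤ/36 ⊕ ℤ/72

Derivation:
rank_ℚ(R)=4; free=4−4=0
SNF(R) diag = [4, 12, 36, 72] → torsion [4, 12, 36, 72]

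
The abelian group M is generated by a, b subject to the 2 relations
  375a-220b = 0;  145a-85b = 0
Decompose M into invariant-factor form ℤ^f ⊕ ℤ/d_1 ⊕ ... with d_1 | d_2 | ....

rank_ℚ(R)=2; free=2−2=0
SNF(R) diag = [5, 5] → torsion [5, 5]

Answer: M ≅ ℤ/5 ⊕ ℤ/5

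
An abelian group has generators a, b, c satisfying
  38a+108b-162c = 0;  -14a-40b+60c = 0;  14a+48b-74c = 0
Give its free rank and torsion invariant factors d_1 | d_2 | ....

Answer: M ≅ ℤ/2 ⊕ ℤ/2 ⊕ ℤ/4

Derivation:
rank_ℚ(R)=3; free=3−3=0
SNF(R) diag = [2, 2, 4] → torsion [2, 2, 4]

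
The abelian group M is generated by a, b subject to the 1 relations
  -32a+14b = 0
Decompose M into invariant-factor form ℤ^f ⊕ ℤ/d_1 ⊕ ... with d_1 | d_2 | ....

Answer: M ≅ ℤ^1 ⊕ ℤ/2

Derivation:
rank_ℚ(R)=1; free=2−1=1
SNF(R) diag = [2] → torsion [2]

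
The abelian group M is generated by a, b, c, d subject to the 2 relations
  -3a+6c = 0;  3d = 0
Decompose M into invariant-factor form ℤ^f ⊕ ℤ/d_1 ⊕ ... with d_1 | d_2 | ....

rank_ℚ(R)=2; free=4−2=2
SNF(R) diag = [3, 3] → torsion [3, 3]

Answer: M ≅ ℤ^2 ⊕ ℤ/3 ⊕ ℤ/3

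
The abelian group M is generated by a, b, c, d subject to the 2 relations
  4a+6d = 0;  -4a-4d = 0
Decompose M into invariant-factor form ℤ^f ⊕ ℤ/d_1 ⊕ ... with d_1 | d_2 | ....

Answer: M ≅ ℤ^2 ⊕ ℤ/2 ⊕ ℤ/4

Derivation:
rank_ℚ(R)=2; free=4−2=2
SNF(R) diag = [2, 4] → torsion [2, 4]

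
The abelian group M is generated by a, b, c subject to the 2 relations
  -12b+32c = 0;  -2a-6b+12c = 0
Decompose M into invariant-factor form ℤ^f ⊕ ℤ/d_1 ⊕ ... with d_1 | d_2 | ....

Answer: M ≅ ℤ^1 ⊕ ℤ/2 ⊕ ℤ/4

Derivation:
rank_ℚ(R)=2; free=3−2=1
SNF(R) diag = [2, 4] → torsion [2, 4]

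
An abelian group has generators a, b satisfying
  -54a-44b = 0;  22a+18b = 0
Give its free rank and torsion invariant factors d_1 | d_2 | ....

rank_ℚ(R)=2; free=2−2=0
SNF(R) diag = [2, 2] → torsion [2, 2]

Answer: M ≅ ℤ/2 ⊕ ℤ/2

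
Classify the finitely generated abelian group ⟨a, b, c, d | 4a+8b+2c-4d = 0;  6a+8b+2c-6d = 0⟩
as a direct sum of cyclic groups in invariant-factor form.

Answer: M ≅ ℤ^2 ⊕ ℤ/2 ⊕ ℤ/2

Derivation:
rank_ℚ(R)=2; free=4−2=2
SNF(R) diag = [2, 2] → torsion [2, 2]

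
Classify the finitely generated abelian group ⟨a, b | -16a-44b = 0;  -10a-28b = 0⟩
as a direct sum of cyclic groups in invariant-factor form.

rank_ℚ(R)=2; free=2−2=0
SNF(R) diag = [2, 4] → torsion [2, 4]

Answer: M ≅ ℤ/2 ⊕ ℤ/4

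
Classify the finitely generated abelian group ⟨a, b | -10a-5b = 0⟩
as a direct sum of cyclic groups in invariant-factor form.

Answer: M ≅ ℤ^1 ⊕ ℤ/5

Derivation:
rank_ℚ(R)=1; free=2−1=1
SNF(R) diag = [5] → torsion [5]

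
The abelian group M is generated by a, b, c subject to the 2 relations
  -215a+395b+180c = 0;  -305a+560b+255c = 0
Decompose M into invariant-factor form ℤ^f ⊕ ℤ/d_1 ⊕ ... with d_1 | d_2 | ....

rank_ℚ(R)=2; free=3−2=1
SNF(R) diag = [5, 15] → torsion [5, 15]

Answer: M ≅ ℤ^1 ⊕ ℤ/5 ⊕ ℤ/15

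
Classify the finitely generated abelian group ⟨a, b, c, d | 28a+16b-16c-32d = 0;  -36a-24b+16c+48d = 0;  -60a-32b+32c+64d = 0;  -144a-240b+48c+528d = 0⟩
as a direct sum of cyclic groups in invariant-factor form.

rank_ℚ(R)=4; free=4−4=0
SNF(R) diag = [4, 8, 16, 48] → torsion [4, 8, 16, 48]

Answer: M ≅ ℤ/4 ⊕ ℤ/8 ⊕ ℤ/16 ⊕ ℤ/48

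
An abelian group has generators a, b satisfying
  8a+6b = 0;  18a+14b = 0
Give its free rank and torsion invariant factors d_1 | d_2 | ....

rank_ℚ(R)=2; free=2−2=0
SNF(R) diag = [2, 2] → torsion [2, 2]

Answer: M ≅ ℤ/2 ⊕ ℤ/2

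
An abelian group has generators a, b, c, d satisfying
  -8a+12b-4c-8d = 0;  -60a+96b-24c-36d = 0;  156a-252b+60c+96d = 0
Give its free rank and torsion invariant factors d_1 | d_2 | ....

Answer: M ≅ ℤ^1 ⊕ ℤ/4 ⊕ ℤ/12 ⊕ ℤ/12

Derivation:
rank_ℚ(R)=3; free=4−3=1
SNF(R) diag = [4, 12, 12] → torsion [4, 12, 12]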